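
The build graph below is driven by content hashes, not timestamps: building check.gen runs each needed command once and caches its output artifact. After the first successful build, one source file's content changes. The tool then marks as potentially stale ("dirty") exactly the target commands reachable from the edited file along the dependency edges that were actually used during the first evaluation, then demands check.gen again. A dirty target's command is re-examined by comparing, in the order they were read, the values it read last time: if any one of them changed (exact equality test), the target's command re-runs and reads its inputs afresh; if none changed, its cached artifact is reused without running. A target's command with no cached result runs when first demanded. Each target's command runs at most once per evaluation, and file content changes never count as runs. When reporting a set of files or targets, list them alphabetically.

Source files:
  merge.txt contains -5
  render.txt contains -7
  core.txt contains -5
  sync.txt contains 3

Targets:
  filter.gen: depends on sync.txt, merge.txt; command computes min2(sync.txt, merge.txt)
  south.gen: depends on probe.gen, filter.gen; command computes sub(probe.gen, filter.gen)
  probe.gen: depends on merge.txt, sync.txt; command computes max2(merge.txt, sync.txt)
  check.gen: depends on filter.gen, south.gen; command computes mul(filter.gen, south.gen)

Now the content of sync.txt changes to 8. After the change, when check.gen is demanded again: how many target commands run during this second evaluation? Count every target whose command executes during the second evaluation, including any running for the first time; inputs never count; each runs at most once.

Run set: check.gen, filter.gen, probe.gen, south.gen (4 run).

Initial pass — values computed on the first demand:
  filter.gen = min2(3, -5) = -5
  probe.gen = max2(-5, 3) = 3
  south.gen = sub(3, -5) = 8
  check.gen = mul(-5, 8) = -40

Second demand — change propagation:
  filter.gen: re-runs because sync.txt 3->8; new result -5 (unchanged).
  probe.gen: re-runs because sync.txt 3->8; new result 8.
  south.gen: re-runs because probe.gen 3->8; new result 13.
  check.gen: re-runs because south.gen 8->13; new result -65.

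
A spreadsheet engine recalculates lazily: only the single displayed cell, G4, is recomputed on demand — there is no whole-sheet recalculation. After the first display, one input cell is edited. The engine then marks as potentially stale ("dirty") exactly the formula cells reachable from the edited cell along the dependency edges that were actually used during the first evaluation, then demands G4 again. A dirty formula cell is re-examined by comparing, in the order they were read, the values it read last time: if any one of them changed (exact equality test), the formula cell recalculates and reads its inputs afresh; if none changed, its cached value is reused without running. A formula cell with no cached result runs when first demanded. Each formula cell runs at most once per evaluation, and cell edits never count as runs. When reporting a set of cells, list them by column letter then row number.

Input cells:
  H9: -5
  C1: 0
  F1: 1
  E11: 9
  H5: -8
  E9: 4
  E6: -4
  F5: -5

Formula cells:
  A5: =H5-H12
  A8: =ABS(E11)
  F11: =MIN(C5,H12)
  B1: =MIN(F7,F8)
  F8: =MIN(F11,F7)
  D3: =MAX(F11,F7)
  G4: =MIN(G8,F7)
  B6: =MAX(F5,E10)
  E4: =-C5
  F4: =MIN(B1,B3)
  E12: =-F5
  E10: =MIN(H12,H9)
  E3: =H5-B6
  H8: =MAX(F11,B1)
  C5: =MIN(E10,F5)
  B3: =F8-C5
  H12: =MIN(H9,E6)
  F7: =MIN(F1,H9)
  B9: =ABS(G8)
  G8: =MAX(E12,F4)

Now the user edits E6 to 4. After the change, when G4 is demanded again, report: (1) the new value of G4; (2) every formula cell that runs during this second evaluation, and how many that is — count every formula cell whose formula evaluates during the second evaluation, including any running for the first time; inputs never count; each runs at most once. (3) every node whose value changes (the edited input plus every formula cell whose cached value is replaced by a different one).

First evaluation (everything demanded from the output):
  E12 = -(-5) = 5
  F7 = MIN(1, -5) = -5
  H12 = MIN(-5, -4) = -5
  E10 = MIN(-5, -5) = -5
  C5 = MIN(-5, -5) = -5
  F11 = MIN(-5, -5) = -5
  F8 = MIN(-5, -5) = -5
  B1 = MIN(-5, -5) = -5
  B3 = -5 - -5 = 0
  F4 = MIN(-5, 0) = -5
  G8 = MAX(5, -5) = 5
  G4 = MIN(5, -5) = -5

Propagation after the edit:
  H12: runs — E6 -4->4; result -5 (same value as before).
  E10: checked — values it read are unchanged (H12 unchanged, H9 unchanged); reused cached -5 without running.
  C5: checked — values it read are unchanged (E10 unchanged, F5 unchanged); reused cached -5 without running.
  F11: checked — values it read are unchanged (C5 unchanged, H12 unchanged); reused cached -5 without running.
  F8: checked — values it read are unchanged (F11 unchanged, F7 unchanged); reused cached -5 without running.
  B1: checked — values it read are unchanged (F7 unchanged, F8 unchanged); reused cached -5 without running.
  B3: checked — values it read are unchanged (F8 unchanged, C5 unchanged); reused cached 0 without running.
  F4: checked — values it read are unchanged (B1 unchanged, B3 unchanged); reused cached -5 without running.
  G8: checked — values it read are unchanged (E12 unchanged, F4 unchanged); reused cached 5 without running.
  G4: checked — values it read are unchanged (G8 unchanged, F7 unchanged); reused cached -5 without running.

Key observation: the change is absorbed at H12 — it re-runs but produces the same value, and the output's value is unchanged.

New value of G4: -5.
Formula cells that run: H12 — 1 in total.
Values that change: E6.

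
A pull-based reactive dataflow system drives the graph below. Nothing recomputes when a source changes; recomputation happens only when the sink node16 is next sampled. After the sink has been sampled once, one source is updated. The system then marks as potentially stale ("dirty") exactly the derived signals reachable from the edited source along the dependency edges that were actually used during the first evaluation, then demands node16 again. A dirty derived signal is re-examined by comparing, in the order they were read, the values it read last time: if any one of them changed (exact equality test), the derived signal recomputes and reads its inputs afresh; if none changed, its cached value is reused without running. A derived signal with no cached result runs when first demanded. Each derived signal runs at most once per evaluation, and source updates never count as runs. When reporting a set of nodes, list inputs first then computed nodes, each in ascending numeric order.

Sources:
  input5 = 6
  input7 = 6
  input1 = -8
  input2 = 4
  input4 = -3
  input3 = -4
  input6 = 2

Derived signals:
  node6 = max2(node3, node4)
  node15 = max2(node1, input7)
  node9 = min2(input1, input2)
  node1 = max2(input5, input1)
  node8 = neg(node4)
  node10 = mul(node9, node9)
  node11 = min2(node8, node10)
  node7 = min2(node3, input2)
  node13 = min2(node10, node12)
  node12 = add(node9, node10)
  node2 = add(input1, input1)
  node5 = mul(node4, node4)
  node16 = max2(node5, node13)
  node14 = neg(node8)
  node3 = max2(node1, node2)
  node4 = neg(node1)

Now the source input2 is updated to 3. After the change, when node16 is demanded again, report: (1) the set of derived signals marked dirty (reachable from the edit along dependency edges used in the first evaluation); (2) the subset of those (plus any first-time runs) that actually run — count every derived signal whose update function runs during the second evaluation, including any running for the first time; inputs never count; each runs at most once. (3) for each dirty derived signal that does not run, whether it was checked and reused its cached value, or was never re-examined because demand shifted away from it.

Marked dirty: node9, node10, node12, node13, node16.
Derived signals that run: node9 — 1 in total.
Checked but reused from cache: node10, node12, node13, node16.
Key observation: the change is absorbed at node9 — it re-runs but produces the same value, and the output's value is unchanged.

First evaluation (everything demanded from the output):
  node1 = max2(6, -8) = 6
  node4 = neg(6) = -6
  node5 = mul(-6, -6) = 36
  node9 = min2(-8, 4) = -8
  node10 = mul(-8, -8) = 64
  node12 = add(-8, 64) = 56
  node13 = min2(64, 56) = 56
  node16 = max2(36, 56) = 56

Propagation after the edit:
  node9: runs — input2 4->3; result -8 (same value as before).
  node10: checked — values it read are unchanged (node9 unchanged, node9 unchanged); reused cached 64 without running.
  node12: checked — values it read are unchanged (node9 unchanged, node10 unchanged); reused cached 56 without running.
  node13: checked — values it read are unchanged (node10 unchanged, node12 unchanged); reused cached 56 without running.
  node16: checked — values it read are unchanged (node5 unchanged, node13 unchanged); reused cached 56 without running.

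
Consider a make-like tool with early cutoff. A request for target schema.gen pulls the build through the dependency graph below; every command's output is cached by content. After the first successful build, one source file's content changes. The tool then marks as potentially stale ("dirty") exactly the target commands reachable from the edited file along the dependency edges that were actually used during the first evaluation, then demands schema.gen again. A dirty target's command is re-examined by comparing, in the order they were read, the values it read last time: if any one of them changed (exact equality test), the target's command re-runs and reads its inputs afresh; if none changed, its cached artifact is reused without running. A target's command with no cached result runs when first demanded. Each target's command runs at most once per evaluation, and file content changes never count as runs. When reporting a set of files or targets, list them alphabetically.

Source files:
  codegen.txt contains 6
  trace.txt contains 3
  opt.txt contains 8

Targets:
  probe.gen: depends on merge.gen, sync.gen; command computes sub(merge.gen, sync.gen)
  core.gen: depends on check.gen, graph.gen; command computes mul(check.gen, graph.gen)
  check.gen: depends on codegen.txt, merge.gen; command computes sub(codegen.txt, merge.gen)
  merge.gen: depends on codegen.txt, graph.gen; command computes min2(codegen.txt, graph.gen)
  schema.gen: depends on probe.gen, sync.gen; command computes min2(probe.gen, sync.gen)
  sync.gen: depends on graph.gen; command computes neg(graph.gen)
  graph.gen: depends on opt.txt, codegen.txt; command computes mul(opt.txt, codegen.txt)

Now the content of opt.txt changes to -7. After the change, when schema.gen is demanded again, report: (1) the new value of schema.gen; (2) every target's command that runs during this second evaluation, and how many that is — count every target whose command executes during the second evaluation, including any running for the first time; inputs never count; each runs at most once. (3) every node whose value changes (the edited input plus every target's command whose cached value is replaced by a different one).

Demanding schema.gen again yields -84.
5 target commands run: graph.gen, merge.gen, probe.gen, schema.gen, sync.gen.
The nodes whose values change: graph.gen, merge.gen, opt.txt, probe.gen, schema.gen, sync.gen.

First demand of the output computes:
  graph.gen = mul(8, 6) = 48
  merge.gen = min2(6, 48) = 6
  sync.gen = neg(48) = -48
  probe.gen = sub(6, -48) = 54
  schema.gen = min2(54, -48) = -48

After the edit, cleaning proceeds:
  graph.gen: a read changed (opt.txt 8->-7) — executes, giving -42.
  merge.gen: a read changed (graph.gen 48->-42) — executes, giving -42.
  sync.gen: a read changed (graph.gen 48->-42) — executes, giving 42.
  probe.gen: a read changed (merge.gen 6->-42; sync.gen -48->42) — executes, giving -84.
  schema.gen: a read changed (probe.gen 54->-84; sync.gen -48->42) — executes, giving -84.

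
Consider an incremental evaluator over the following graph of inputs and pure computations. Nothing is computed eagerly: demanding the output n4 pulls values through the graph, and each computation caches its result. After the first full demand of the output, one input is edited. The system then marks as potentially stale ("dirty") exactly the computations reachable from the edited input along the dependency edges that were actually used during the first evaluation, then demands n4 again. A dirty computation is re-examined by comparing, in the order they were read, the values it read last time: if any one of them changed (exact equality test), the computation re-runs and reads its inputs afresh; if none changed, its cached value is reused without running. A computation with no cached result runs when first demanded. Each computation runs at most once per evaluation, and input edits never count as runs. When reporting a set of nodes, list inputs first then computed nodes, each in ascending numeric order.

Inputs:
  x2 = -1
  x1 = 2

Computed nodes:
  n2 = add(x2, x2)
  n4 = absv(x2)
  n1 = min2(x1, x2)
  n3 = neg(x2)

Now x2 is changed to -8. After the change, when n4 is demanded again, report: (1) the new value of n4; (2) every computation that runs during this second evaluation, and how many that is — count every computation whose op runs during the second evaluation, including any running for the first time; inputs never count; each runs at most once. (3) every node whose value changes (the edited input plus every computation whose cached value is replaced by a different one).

Initial pass — values computed on the first demand:
  n4 = absv(-1) = 1

Second demand — change propagation:
  n4: re-runs because x2 -1->-8; new result 8.

n4 now evaluates to 8.
Run set: n4 (1 run).
Changed values: x2, n4.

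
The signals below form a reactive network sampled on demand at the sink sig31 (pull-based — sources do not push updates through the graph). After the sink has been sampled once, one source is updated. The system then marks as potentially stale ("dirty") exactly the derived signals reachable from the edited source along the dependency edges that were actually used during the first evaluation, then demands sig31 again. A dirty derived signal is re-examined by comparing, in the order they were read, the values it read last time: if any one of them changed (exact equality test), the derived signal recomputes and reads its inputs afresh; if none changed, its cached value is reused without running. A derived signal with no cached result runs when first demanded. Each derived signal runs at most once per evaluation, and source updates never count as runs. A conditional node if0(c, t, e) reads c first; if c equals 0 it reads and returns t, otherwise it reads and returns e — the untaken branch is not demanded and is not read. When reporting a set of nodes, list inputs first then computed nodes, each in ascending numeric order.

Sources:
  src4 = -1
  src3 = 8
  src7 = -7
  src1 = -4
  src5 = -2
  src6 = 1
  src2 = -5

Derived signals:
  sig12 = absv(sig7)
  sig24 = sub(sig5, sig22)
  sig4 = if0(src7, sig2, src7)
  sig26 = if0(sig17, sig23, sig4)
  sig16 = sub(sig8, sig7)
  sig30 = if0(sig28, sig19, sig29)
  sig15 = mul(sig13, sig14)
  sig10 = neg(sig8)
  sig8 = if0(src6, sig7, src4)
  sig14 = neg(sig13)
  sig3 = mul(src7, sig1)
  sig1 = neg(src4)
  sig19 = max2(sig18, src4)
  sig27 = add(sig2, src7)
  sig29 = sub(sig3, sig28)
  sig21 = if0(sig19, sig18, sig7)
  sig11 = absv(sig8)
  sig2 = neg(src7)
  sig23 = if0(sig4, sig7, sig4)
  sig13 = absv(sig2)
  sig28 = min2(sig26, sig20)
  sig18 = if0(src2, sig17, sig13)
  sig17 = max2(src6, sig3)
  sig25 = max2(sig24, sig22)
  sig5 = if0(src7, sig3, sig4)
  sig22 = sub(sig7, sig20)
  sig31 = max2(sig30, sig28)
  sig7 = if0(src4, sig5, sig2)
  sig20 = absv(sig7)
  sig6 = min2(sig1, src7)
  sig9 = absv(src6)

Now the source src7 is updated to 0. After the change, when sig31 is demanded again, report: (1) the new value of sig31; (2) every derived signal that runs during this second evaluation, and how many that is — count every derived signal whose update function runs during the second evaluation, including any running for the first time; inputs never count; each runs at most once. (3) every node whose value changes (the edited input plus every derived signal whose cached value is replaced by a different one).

Initial pass — values computed on the first demand:
  sig1 = neg(-1) = 1
  sig2 = neg(-7) = 7
  sig3 = mul(-7, 1) = -7
  sig4 = if0(src7=-7 -> else branch src7) = -7
  sig7 = if0(src4=-1 -> else branch sig2) = 7
  sig17 = max2(1, -7) = 1
  sig20 = absv(7) = 7
  sig26 = if0(sig17=1 -> else branch sig4) = -7
  sig28 = min2(-7, 7) = -7
  sig29 = sub(-7, -7) = 0
  sig30 = if0(sig28=-7 -> else branch sig29) = 0
  sig31 = max2(0, -7) = 0

Second demand — change propagation:
  sig2: re-runs because src7 -7->0; new result 0.
  sig3: re-runs because src7 -7->0; new result 0.
  sig4: re-runs because src7 -7->0; src7 -7->0; new result 0.
  sig7: re-runs because sig2 7->0; new result 0.
  sig13: newly demanded (no cache) — executes and yields 0.
  sig17: re-runs because sig3 -7->0; new result 1 (unchanged).
  sig18: newly demanded (no cache) — executes and yields 0.
  sig19: newly demanded (no cache) — executes and yields 0.
  sig20: re-runs because sig7 7->0; new result 0.
  sig26: re-runs because sig4 -7->0; new result 0.
  sig28: re-runs because sig26 -7->0; sig20 7->0; new result 0.
  sig29: dirty yet unreached — the second evaluation never asks for it.
  sig30: re-runs because sig28 -7->0; new result 0 (unchanged).
  sig31: re-runs because sig28 -7->0; new result 0 (unchanged).

The important point: the flipped condition redirects demand; sig29 is left stale, never re-checked.

sig31 now evaluates to 0.
Run set: sig2, sig3, sig4, sig7, sig13, sig17, sig18, sig19, sig20, sig26, sig28, sig30, sig31 (13 run).
Changed values: src7, sig2, sig3, sig4, sig7, sig20, sig26, sig28.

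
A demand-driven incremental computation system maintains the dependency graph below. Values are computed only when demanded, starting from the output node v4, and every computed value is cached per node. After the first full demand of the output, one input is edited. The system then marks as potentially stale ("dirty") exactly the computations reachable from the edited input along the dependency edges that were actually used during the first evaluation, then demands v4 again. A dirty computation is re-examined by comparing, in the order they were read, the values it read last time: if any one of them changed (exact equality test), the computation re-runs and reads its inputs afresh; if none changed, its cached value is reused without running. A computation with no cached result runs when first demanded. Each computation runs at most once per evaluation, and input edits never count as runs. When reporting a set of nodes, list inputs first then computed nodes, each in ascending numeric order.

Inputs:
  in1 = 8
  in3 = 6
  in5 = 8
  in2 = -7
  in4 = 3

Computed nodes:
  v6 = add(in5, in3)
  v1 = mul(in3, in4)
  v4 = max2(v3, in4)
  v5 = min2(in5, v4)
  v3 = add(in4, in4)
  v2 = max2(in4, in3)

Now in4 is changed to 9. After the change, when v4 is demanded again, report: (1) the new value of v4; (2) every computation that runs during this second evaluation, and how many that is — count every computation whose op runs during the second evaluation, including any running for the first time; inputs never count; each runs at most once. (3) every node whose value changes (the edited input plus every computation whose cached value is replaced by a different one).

New value of v4: 18.
Computations that run: v3, v4 — 2 in total.
Values that change: in4, v3, v4.

First evaluation (everything demanded from the output):
  v3 = add(3, 3) = 6
  v4 = max2(6, 3) = 6

Propagation after the edit:
  v3: runs — in4 3->9; in4 3->9; result 18.
  v4: runs — v3 6->18; in4 3->9; result 18.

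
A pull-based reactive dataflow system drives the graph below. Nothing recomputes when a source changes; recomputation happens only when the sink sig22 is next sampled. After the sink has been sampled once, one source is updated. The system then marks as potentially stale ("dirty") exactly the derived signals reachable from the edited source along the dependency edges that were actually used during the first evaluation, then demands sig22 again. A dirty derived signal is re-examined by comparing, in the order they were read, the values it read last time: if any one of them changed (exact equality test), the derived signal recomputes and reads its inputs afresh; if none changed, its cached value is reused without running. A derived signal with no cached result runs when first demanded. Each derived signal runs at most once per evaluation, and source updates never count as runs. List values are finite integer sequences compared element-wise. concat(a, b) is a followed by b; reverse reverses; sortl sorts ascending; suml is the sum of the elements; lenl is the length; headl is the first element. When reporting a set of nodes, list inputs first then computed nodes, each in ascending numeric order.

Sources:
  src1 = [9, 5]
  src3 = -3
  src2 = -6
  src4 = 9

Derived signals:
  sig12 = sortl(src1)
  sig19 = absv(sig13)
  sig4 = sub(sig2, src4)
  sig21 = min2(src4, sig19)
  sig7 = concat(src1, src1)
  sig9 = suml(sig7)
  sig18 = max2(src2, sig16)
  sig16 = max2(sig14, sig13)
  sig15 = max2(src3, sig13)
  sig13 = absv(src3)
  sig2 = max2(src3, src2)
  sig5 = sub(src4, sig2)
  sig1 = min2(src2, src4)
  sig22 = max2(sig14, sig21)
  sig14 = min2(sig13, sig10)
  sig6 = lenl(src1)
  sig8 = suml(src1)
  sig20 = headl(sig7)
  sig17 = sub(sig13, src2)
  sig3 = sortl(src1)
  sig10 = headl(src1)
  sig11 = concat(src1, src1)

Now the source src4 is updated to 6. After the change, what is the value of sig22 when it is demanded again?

New value of sig22: 3.
Key observation: the change is absorbed at sig21 — it re-runs but produces the same value, and the output's value is unchanged.

First evaluation (everything demanded from the output):
  sig10 = headl([9, 5]) = 9
  sig13 = absv(-3) = 3
  sig14 = min2(3, 9) = 3
  sig19 = absv(3) = 3
  sig21 = min2(9, 3) = 3
  sig22 = max2(3, 3) = 3

Propagation after the edit:
  sig21: runs — src4 9->6; result 3 (same value as before).
  sig22: checked — values it read are unchanged (sig14 unchanged, sig21 unchanged); reused cached 3 without running.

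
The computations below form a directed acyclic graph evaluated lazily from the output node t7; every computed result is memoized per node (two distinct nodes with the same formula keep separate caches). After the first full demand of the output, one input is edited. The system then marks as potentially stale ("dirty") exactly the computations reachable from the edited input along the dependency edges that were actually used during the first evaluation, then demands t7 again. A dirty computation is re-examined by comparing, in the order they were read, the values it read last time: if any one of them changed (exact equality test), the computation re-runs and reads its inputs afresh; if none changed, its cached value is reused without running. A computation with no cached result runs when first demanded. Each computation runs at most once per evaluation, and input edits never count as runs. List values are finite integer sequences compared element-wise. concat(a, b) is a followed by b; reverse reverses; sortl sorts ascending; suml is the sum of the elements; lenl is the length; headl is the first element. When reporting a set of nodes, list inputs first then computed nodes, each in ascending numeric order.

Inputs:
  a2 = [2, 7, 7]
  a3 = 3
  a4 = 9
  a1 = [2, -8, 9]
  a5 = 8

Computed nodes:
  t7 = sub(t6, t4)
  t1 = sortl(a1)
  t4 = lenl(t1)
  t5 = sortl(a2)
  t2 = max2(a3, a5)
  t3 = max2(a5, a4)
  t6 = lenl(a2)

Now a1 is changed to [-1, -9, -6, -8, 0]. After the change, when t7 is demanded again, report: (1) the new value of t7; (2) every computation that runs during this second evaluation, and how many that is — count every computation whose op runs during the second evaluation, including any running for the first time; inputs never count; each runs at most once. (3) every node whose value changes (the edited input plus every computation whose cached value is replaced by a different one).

Demanding t7 again yields -2.
3 computations run: t1, t4, t7.
The nodes whose values change: a1, t1, t4, t7.

First demand of the output computes:
  t1 = sortl([2, -8, 9]) = [-8, 2, 9]
  t4 = lenl([-8, 2, 9]) = 3
  t6 = lenl([2, 7, 7]) = 3
  t7 = sub(3, 3) = 0

After the edit, cleaning proceeds:
  t1: a read changed (a1 [2, -8, 9]->[-1, -9, -6, -8, 0]) — executes, giving [-9, -8, -6, -1, 0].
  t4: a read changed (t1 [-8, 2, 9]->[-9, -8, -6, -1, 0]) — executes, giving 5.
  t7: a read changed (t4 3->5) — executes, giving -2.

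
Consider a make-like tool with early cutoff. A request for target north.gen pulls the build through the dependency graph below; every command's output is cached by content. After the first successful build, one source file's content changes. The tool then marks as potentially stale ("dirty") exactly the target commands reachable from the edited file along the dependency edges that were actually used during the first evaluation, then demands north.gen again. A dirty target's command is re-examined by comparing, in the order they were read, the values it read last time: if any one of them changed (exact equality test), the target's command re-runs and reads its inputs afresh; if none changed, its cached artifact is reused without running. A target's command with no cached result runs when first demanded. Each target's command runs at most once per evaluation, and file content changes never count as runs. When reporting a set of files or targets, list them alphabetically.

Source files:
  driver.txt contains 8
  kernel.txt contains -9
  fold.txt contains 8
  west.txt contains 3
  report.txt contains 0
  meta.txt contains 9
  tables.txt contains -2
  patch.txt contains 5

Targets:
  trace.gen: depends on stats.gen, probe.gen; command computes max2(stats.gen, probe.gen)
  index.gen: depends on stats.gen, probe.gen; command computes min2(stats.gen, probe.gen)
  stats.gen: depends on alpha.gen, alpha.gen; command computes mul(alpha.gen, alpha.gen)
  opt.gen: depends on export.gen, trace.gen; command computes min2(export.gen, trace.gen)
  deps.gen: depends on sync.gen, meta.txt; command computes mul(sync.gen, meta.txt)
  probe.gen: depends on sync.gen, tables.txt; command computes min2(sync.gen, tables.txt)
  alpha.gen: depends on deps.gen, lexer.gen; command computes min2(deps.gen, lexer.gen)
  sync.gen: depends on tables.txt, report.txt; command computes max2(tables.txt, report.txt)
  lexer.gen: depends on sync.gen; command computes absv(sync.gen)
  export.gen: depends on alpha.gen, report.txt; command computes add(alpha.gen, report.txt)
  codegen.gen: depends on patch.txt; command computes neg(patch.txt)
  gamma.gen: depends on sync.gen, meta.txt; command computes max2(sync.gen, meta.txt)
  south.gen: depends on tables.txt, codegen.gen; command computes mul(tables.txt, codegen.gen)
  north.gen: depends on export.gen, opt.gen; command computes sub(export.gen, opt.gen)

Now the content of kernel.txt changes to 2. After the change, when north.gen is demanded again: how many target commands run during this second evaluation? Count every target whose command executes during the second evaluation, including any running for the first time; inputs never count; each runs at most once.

0 target commands run: none.
Note the shortcut — nothing in the graph depends on kernel.txt at all, so no recomputation happens.

First demand of the output computes:
  sync.gen = max2(-2, 0) = 0
  deps.gen = mul(0, 9) = 0
  lexer.gen = absv(0) = 0
  alpha.gen = min2(0, 0) = 0
  export.gen = add(0, 0) = 0
  probe.gen = min2(0, -2) = -2
  stats.gen = mul(0, 0) = 0
  trace.gen = max2(0, -2) = 0
  opt.gen = min2(0, 0) = 0
  north.gen = sub(0, 0) = 0

After the edit, cleaning proceeds:
  no node depends on kernel.txt at all; the second demand re-runs nothing.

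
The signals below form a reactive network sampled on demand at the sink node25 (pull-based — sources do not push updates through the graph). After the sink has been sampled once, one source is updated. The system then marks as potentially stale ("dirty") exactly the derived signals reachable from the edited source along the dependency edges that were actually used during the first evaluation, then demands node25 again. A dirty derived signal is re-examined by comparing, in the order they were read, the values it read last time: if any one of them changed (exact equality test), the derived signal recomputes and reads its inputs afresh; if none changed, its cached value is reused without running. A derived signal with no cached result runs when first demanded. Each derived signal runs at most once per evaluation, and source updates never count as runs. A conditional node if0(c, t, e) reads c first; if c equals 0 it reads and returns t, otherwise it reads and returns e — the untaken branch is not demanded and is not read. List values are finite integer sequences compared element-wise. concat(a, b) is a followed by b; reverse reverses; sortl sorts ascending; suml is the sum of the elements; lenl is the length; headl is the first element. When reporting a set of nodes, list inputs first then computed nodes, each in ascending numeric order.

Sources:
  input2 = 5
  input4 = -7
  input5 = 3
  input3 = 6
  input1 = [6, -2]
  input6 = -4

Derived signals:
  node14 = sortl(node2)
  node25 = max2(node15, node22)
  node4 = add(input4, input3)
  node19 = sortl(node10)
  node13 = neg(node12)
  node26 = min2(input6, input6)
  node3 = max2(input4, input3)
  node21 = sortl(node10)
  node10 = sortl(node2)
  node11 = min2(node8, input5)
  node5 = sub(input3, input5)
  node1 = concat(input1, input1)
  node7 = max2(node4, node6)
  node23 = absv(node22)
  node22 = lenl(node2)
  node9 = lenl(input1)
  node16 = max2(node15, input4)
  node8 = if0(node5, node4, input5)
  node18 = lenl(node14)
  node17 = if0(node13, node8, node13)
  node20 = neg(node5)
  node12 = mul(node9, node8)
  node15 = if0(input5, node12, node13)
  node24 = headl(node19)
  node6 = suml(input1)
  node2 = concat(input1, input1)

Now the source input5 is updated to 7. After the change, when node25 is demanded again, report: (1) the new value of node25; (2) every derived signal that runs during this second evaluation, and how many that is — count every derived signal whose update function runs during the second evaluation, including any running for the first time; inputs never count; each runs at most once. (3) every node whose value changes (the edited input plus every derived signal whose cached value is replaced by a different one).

Initial pass — values computed on the first demand:
  node2 = concat([6, -2], [6, -2]) = [6, -2, 6, -2]
  node5 = sub(6, 3) = 3
  node8 = if0(node5=3 -> else branch input5) = 3
  node9 = lenl([6, -2]) = 2
  node12 = mul(2, 3) = 6
  node13 = neg(6) = -6
  node15 = if0(input5=3 -> else branch node13) = -6
  node22 = lenl([6, -2, 6, -2]) = 4
  node25 = max2(-6, 4) = 4

Second demand — change propagation:
  node5: re-runs because input5 3->7; new result -1.
  node8: re-runs because node5 3->-1; input5 3->7; new result 7.
  node12: re-runs because node8 3->7; new result 14.
  node13: re-runs because node12 6->14; new result -14.
  node15: re-runs because input5 3->7; node13 -6->-14; new result -14.
  node25: re-runs because node15 -6->-14; new result 4 (unchanged).

node25 now evaluates to 4.
Run set: node5, node8, node12, node13, node15, node25 (6 run).
Changed values: input5, node5, node8, node12, node13, node15.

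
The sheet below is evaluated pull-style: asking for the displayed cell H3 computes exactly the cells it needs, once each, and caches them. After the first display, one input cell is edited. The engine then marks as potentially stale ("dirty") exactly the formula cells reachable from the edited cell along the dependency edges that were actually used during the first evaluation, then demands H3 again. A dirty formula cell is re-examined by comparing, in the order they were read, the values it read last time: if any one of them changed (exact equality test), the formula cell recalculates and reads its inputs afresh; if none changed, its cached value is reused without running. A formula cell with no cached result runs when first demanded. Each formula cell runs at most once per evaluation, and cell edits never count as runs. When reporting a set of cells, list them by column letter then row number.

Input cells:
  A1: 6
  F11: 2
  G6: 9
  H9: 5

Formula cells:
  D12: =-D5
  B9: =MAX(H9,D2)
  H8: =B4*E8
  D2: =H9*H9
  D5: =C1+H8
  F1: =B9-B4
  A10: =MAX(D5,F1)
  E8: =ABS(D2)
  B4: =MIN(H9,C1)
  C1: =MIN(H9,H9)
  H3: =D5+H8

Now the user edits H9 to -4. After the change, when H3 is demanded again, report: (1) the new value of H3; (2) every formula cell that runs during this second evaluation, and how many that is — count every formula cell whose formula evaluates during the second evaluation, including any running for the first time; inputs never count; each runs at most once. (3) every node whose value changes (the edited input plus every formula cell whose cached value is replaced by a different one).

First demand of the output computes:
  C1 = MIN(5, 5) = 5
  B4 = MIN(5, 5) = 5
  D2 = 5 * 5 = 25
  E8 = ABS(25) = 25
  H8 = 5 * 25 = 125
  D5 = 5 + 125 = 130
  H3 = 130 + 125 = 255

After the edit, cleaning proceeds:
  C1: a read changed (H9 5->-4; H9 5->-4) — executes, giving -4.
  B4: a read changed (H9 5->-4; C1 5->-4) — executes, giving -4.
  D2: a read changed (H9 5->-4; H9 5->-4) — executes, giving 16.
  E8: a read changed (D2 25->16) — executes, giving 16.
  H8: a read changed (B4 5->-4; E8 25->16) — executes, giving -64.
  D5: a read changed (C1 5->-4; H8 125->-64) — executes, giving -68.
  H3: a read changed (D5 130->-68; H8 125->-64) — executes, giving -132.

Demanding H3 again yields -132.
7 formula cells run: B4, C1, D2, D5, E8, H3, H8.
The nodes whose values change: B4, C1, D2, D5, E8, H3, H8, H9.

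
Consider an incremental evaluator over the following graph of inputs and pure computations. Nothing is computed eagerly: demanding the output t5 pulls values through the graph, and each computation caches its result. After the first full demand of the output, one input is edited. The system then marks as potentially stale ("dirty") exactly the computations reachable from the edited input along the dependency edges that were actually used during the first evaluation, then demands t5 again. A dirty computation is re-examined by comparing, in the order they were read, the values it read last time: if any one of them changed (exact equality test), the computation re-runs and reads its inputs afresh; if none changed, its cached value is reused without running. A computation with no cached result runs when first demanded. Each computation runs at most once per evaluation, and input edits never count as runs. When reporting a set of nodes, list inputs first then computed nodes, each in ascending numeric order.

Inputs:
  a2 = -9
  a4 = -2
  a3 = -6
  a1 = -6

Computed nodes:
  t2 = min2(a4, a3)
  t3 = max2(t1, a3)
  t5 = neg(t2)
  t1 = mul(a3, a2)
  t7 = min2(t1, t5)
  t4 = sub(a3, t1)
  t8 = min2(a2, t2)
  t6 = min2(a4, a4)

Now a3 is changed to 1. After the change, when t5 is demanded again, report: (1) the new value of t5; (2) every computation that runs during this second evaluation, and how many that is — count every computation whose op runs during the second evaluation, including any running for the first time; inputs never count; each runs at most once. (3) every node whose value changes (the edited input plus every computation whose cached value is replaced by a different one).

t5 now evaluates to 2.
Run set: t2, t5 (2 run).
Changed values: a3, t2, t5.

Initial pass — values computed on the first demand:
  t2 = min2(-2, -6) = -6
  t5 = neg(-6) = 6

Second demand — change propagation:
  t2: re-runs because a3 -6->1; new result -2.
  t5: re-runs because t2 -6->-2; new result 2.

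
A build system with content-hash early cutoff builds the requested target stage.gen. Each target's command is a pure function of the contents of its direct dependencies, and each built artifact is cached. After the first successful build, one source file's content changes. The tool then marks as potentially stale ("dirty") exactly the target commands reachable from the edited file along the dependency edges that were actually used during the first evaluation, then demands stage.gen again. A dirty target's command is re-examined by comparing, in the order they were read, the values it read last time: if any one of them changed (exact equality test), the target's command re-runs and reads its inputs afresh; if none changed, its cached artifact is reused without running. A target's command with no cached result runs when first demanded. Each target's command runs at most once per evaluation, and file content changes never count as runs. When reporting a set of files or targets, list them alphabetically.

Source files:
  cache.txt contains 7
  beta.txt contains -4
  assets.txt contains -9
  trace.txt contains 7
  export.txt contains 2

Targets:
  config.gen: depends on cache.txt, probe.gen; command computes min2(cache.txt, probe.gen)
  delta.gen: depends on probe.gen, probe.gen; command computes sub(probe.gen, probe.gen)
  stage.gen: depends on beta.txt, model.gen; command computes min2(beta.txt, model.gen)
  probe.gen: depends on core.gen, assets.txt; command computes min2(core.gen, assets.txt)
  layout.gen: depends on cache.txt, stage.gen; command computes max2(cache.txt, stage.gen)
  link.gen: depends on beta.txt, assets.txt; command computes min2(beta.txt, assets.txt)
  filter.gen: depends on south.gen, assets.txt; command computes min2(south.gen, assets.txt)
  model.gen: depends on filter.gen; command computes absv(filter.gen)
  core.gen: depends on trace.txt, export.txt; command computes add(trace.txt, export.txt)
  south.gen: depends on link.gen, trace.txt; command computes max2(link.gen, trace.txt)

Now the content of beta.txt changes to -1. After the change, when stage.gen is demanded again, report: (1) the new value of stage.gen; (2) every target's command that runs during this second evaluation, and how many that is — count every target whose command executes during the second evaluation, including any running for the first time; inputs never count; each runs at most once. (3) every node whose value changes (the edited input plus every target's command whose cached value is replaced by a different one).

New value of stage.gen: -1.
Target commands that run: link.gen, stage.gen — 2 in total.
Values that change: beta.txt, stage.gen.
Key observation: the cutoff stops propagation at south.gen — its inputs' values are unchanged, so it reuses its cache.

First evaluation (everything demanded from the output):
  link.gen = min2(-4, -9) = -9
  south.gen = max2(-9, 7) = 7
  filter.gen = min2(7, -9) = -9
  model.gen = absv(-9) = 9
  stage.gen = min2(-4, 9) = -4

Propagation after the edit:
  link.gen: runs — beta.txt -4->-1; result -9 (same value as before).
  south.gen: checked — values it read are unchanged (link.gen unchanged, trace.txt unchanged); reused cached 7 without running.
  filter.gen: checked — values it read are unchanged (south.gen unchanged, assets.txt unchanged); reused cached -9 without running.
  model.gen: checked — values it read are unchanged (filter.gen unchanged); reused cached 9 without running.
  stage.gen: runs — beta.txt -4->-1; result -1.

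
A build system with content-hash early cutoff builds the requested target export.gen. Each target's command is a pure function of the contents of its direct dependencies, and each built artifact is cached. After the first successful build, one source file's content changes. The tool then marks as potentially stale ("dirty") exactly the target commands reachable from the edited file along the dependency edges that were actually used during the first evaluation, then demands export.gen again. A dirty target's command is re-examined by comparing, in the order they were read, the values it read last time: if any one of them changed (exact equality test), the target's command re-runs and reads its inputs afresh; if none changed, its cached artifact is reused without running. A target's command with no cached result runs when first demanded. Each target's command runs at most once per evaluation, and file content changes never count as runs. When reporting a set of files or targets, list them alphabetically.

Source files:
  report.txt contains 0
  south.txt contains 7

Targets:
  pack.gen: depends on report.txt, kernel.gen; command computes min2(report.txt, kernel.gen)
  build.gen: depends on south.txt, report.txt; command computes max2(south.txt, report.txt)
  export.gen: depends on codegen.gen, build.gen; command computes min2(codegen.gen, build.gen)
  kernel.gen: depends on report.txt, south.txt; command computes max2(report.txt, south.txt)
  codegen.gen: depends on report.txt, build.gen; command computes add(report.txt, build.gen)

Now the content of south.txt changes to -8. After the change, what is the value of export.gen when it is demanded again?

New value of export.gen: 0.

First evaluation (everything demanded from the output):
  build.gen = max2(7, 0) = 7
  codegen.gen = add(0, 7) = 7
  export.gen = min2(7, 7) = 7

Propagation after the edit:
  build.gen: runs — south.txt 7->-8; result 0.
  codegen.gen: runs — build.gen 7->0; result 0.
  export.gen: runs — codegen.gen 7->0; build.gen 7->0; result 0.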